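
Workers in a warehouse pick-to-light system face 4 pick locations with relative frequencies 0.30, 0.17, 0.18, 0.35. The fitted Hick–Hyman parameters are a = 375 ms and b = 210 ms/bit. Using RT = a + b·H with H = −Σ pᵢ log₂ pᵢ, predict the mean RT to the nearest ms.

781 ms

H = 0.30·log₂(1/0.30) + 0.17·log₂(1/0.17) + 0.18·log₂(1/0.18) + 0.35·log₂(1/0.35) = 1.9311 bits.
RT = 375 + 210 × 1.9311 = 780.53 ms.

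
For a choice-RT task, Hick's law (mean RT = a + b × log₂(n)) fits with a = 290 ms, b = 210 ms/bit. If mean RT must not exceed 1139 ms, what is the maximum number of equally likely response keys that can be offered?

16

210·log₂ n ≤ 1139 − 290 = 849, giving log₂ n ≤ 4.0429 and n ≤ 16.482. The largest whole number is 16.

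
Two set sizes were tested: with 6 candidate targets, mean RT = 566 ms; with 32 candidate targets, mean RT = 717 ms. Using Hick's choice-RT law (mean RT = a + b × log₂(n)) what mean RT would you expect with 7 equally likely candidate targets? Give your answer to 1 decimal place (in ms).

579.9 ms

Fit slope and intercept:
  b = (717 − 566) / (log₂ 32 − log₂ 6) = 151 / (5 − 2.5850) = 62.525 ms/bit
  a = 566 − 62.525 × 2.5850 = 404.375 ms
Then RT(7) = 404.375 + 62.525 × log₂ 7 = 404.375 + 62.525 × 2.8074 ≈ 579.905 ms.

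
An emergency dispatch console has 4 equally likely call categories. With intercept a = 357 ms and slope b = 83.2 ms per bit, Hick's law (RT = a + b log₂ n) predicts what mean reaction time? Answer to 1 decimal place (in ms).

523.4 ms

log₂(4) = 2 bits, so RT = 357 + 83.2 × 2 ≈ 523.400 ms.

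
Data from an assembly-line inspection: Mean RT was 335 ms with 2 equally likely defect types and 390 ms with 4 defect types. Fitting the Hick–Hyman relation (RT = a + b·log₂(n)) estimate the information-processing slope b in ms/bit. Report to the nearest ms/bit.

55 ms/bit

Slope: b = (390 − 335) / (log₂ 4 − log₂ 2) = 55/1.0000 = 55 ms/bit.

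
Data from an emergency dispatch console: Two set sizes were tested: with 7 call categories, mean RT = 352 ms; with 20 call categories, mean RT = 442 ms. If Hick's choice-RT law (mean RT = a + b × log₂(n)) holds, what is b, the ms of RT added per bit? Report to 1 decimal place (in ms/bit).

Slope: b = (442 − 352) / (log₂ 20 − log₂ 7) = 90/1.5146 = 59.423 ms/bit.

59.4 ms/bit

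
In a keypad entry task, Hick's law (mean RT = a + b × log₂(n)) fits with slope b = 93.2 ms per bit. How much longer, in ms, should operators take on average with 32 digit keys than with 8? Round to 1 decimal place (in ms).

ΔRT = (a + b log₂ n₂) − (a + b log₂ n₁) = b·(log₂ n₂ − log₂ n₁).
log₂(32) − log₂(8) = log₂(32/8) = log₂(4) = 2.
ΔRT = 93.2 × 2.0000 = 186.400 ms.

186.4 ms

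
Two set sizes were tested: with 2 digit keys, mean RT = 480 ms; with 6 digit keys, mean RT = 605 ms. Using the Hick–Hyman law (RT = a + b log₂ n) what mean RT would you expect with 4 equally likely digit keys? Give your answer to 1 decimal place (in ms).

RT is linear in log₂ n, so two points fix the line:
  b = (605 − 480) / (log₂ 6 − log₂ 2) = 125 / (2.5850 − 1) = 78.866 ms/bit
  a = 480 − 78.866 × 1 = 401.134 ms
Then RT(4) = 401.134 + 78.866 × log₂ 4 = 401.134 + 78.866 × 2 ≈ 558.866 ms.

558.9 ms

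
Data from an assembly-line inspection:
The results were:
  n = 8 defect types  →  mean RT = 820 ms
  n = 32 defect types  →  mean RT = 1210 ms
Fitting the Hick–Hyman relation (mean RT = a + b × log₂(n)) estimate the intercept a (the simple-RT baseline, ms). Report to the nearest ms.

Slope: b = (1210 − 820) / (log₂ 32 − log₂ 8) = 390/2.0000 = 195 ms/bit.
a = RT₁ − b·log₂ n₁ = 820 − 195 × 3 = 235.000 ms.

235 ms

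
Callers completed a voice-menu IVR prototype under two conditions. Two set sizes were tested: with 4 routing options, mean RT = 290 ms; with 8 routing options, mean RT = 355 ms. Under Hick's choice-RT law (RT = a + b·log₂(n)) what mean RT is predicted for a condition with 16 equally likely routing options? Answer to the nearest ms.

RT is linear in log₂ n, so two points fix the line:
  b = (355 − 290) / (log₂ 8 − log₂ 4) = 65 / (3 − 2) = 65 ms/bit
  a = 290 − 65 × 2 = 160 ms
Then RT(16) = 160 + 65 × log₂ 16 = 160 + 65 × 4 ≈ 420.000 ms.

420 ms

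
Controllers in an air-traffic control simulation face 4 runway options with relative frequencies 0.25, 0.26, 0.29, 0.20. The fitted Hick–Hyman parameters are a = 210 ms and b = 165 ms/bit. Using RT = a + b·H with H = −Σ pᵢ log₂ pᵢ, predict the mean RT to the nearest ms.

538 ms

H = 0.25·log₂(1/0.25) + 0.26·log₂(1/0.26) + 0.29·log₂(1/0.29) + 0.20·log₂(1/0.20) = 1.9876 bits.
RT = 210 + 165 × 1.9876 = 537.95 ms.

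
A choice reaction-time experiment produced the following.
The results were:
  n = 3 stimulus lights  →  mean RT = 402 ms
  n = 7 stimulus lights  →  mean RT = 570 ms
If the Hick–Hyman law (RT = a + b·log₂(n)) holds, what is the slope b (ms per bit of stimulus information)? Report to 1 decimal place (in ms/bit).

137.4 ms/bit

b = (RT₂ − RT₁)/(log₂ n₂ − log₂ n₁) = (570 − 402)/(2.8074 − 1.5850) = 137.435 ms/bit.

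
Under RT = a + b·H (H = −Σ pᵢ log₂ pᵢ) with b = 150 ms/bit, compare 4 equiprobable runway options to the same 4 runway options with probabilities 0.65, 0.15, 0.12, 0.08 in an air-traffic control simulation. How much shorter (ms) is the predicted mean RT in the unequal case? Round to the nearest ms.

79 ms

Equiprobable entropy H₀ = log₂ 4 = 2.0000 bits.
Skewed entropy H = −Σ pᵢ log₂ pᵢ = 1.4731 bits.
ΔRT = b·(H₀ − H) = 150 × 0.5269 = 79.04 ms.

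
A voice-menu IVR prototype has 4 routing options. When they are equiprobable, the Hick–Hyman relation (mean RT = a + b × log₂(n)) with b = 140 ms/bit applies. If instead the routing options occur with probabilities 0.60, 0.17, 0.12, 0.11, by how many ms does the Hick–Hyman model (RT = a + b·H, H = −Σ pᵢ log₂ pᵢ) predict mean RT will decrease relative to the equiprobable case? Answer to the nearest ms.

57 ms

The RT saving is b·ΔH. Equiprobable H₀ = log₂(4) = 2.0000 bits; with the given probabilities H = 1.5941 bits.
b·(H₀ − H) = 140 × (2.0000 − 1.5941) = 56.82 ms.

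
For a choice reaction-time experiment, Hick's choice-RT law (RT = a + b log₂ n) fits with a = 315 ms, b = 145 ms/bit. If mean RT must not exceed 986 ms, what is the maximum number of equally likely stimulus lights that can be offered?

145·log₂ n ≤ 986 − 315 = 671, giving log₂ n ≤ 4.6276 and n ≤ 24.720. The largest whole number is 24.

24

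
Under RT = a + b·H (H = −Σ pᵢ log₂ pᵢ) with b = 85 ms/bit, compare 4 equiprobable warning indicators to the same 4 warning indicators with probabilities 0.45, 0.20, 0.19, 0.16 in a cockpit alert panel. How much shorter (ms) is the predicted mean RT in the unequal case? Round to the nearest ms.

12 ms

Equiprobable entropy H₀ = log₂ 4 = 2.0000 bits.
Skewed entropy H = −Σ pᵢ log₂ pᵢ = 1.8610 bits.
ΔRT = b·(H₀ − H) = 85 × 0.1390 = 11.81 ms.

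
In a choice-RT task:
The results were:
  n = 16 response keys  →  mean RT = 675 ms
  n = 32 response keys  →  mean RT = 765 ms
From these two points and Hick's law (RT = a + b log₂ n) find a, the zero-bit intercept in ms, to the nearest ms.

315 ms

b = (RT₂ − RT₁)/(log₂ n₂ − log₂ n₁) = (765 − 675)/(5 − 4) = 90 ms/bit.
Intercept: a = 675 − 90·log₂(16) = 315.000 ms.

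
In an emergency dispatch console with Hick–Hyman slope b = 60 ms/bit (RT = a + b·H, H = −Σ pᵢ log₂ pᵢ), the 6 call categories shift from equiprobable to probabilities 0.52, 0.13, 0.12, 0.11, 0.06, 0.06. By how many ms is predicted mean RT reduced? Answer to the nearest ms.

30 ms

The RT saving is b·ΔH. Equiprobable H₀ = log₂(6) = 2.5850 bits; with the given probabilities H = 2.0776 bits.
b·(H₀ − H) = 60 × (2.5850 − 2.0776) = 30.44 ms.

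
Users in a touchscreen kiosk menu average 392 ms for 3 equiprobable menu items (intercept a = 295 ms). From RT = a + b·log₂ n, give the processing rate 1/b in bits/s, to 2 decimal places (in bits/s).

Choice component = 392 − 295 = 97 ms over log₂(3) = 1.5850 bits.
b = 97 / 1.5850 = 61.200 ms/bit, so 1/b = 16.340 bits/s.

16.34 bits/s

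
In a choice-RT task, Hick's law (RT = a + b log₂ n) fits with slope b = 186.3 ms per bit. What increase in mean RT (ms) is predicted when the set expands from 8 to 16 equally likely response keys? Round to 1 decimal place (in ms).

Only the slope matters, since a is common to both: ΔRT = b·log₂(n₂/n₁).
log₂(16) − log₂(8) = log₂(16/8) = log₂(2) = 1.
ΔRT = 186.3 × 1.0000 = 186.300 ms.

186.3 ms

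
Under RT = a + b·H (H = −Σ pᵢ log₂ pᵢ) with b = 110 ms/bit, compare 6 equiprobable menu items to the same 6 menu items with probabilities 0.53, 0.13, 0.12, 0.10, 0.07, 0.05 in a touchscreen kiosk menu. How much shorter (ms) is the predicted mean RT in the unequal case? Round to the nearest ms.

59 ms

The RT saving is b·ΔH. Equiprobable H₀ = log₂(6) = 2.5850 bits; with the given probabilities H = 2.0520 bits.
b·(H₀ − H) = 110 × (2.5850 − 2.0520) = 58.63 ms.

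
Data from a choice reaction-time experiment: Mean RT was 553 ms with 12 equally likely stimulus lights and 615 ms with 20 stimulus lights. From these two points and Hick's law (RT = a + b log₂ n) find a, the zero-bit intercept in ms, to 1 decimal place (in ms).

251.4 ms

Slope: b = (615 − 553) / (log₂ 20 − log₂ 12) = 62/0.7370 = 84.129 ms/bit.
a = RT₁ − b·log₂ n₁ = 553 − 84.129 × 3.5850 = 251.402 ms.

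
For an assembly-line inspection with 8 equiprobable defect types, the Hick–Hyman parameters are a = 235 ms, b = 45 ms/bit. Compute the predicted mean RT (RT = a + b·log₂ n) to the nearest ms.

370 ms

log₂(8) = 3 bits, so RT = 235 + 45 × 3 ≈ 370.000 ms.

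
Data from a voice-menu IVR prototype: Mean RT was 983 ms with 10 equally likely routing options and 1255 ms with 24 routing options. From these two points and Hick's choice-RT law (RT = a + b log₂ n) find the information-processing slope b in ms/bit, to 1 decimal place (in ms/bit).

b = (RT₂ − RT₁)/(log₂ n₂ − log₂ n₁) = (1255 − 983)/(4.5850 − 3.3219) = 215.354 ms/bit.

215.4 ms/bit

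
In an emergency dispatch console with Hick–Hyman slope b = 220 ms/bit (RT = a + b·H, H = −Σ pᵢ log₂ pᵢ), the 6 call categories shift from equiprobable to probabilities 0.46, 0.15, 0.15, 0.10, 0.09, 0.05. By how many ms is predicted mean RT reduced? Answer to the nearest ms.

85 ms

The RT saving is b·ΔH. Equiprobable H₀ = log₂(6) = 2.5850 bits; with the given probabilities H = 2.1974 bits.
b·(H₀ − H) = 220 × (2.5850 − 2.1974) = 85.27 ms.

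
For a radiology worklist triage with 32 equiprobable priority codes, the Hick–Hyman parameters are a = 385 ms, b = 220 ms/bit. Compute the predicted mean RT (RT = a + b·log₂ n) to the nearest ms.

log₂(32) = 5 bits, so RT = 385 + 220 × 5 ≈ 1485.000 ms.

1485 ms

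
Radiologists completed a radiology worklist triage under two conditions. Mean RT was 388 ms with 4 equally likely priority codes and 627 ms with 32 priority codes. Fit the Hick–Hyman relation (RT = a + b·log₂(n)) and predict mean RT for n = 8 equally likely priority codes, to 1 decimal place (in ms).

467.7 ms

Fit slope and intercept:
  b = (627 − 388) / (log₂ 32 − log₂ 4) = 239 / (5 − 2) = 79.667 ms/bit
  a = 388 − 79.667 × 2 = 228.667 ms
Then RT(8) = 228.667 + 79.667 × log₂ 8 = 228.667 + 79.667 × 3 ≈ 467.667 ms.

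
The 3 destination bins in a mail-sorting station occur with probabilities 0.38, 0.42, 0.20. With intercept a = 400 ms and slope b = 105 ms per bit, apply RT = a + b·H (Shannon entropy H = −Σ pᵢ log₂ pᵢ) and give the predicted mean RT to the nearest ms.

H = 0.38·log₂(1/0.38) + 0.42·log₂(1/0.42) + 0.20·log₂(1/0.20) = 1.5205 bits.
RT = 400 + 105 × 1.5205 = 559.65 ms.

560 ms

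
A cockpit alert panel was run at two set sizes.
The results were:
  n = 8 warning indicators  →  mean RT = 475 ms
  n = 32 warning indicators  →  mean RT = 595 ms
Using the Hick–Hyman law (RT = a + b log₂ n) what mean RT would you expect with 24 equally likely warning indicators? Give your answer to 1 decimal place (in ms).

With log₂ n on the abscissa the relation is linear; from the two conditions:
  b = (595 − 475) / (log₂ 32 − log₂ 8) = 120 / (5 − 3) = 60.000 ms/bit
  a = 475 − 60.000 × 3 = 295.000 ms
Then RT(24) = 295.000 + 60.000 × log₂ 24 = 295.000 + 60.000 × 4.5850 ≈ 570.098 ms.

570.1 ms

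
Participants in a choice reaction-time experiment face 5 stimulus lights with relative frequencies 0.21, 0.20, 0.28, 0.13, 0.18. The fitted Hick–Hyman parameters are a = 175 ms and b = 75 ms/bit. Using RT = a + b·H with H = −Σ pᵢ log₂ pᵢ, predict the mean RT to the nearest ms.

346 ms

H = 0.21·log₂(1/0.21) + 0.20·log₂(1/0.20) + 0.28·log₂(1/0.28) + 0.13·log₂(1/0.13) + 0.18·log₂(1/0.18) = 2.2794 bits.
RT = 175 + 75 × 2.2794 = 345.95 ms.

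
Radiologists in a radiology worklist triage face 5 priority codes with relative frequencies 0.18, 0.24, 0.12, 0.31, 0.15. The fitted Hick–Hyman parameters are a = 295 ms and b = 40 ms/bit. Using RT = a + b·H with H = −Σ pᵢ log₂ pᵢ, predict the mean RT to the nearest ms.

385 ms

Entropy contributions −pᵢ log₂ pᵢ: 0.4453, 0.4941, 0.3671, 0.5238, 0.4105; sum H = 2.2408 bits.
RT = a + bH = 295 + 40·2.2408 = 384.63 ms.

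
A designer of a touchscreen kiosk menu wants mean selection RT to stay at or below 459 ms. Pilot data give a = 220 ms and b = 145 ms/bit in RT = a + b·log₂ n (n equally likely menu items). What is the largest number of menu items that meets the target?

3

Information budget: (459 − 220)/145 = 1.6483 bits, so n ≤ 2^1.6483 = 3.135 → at most 3.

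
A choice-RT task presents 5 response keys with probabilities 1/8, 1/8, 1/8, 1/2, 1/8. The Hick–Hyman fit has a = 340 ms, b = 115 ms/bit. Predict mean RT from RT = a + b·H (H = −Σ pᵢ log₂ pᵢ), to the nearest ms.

Each term −pᵢ log₂ pᵢ: 0.125·3 + 0.125·3 + 0.125·3 + 0.5·1 + 0.125·3; summed, H = 2.000 bits.
Mean RT = a + bH = 340 + 115·2.000 = 570.00 ms.

570 ms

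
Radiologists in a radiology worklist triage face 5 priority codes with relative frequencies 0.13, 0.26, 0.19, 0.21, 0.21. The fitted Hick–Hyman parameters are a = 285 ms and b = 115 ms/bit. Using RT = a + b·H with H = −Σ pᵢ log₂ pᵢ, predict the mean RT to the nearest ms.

548 ms

H = 0.13·log₂(1/0.13) + 0.26·log₂(1/0.26) + 0.19·log₂(1/0.19) + 0.21·log₂(1/0.21) + 0.21·log₂(1/0.21) = 2.2888 bits.
RT = 285 + 115 × 2.2888 = 548.21 ms.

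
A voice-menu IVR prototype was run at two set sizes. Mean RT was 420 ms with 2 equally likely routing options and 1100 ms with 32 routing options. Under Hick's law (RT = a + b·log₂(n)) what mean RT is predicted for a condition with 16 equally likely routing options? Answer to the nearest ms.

930 ms

RT is linear in log₂ n, so two points fix the line:
  b = (1100 − 420) / (log₂ 32 − log₂ 2) = 680 / (5 − 1) = 170 ms/bit
  a = 420 − 170 × 1 = 250 ms
Then RT(16) = 250 + 170 × log₂ 16 = 250 + 170 × 4 ≈ 930.000 ms.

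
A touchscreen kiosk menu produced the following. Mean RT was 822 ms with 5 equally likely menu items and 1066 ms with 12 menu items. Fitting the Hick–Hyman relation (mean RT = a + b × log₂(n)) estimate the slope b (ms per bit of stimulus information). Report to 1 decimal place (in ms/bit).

b = (RT₂ − RT₁)/(log₂ n₂ − log₂ n₁) = (1066 − 822)/(3.5850 − 2.3219) = 193.186 ms/bit.

193.2 ms/bit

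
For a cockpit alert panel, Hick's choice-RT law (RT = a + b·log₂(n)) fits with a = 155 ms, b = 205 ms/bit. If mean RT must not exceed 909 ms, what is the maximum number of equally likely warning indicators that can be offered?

Information budget: (909 − 155)/205 = 3.6780 bits, so n ≤ 2^3.6780 = 12.800 → at most 12.

12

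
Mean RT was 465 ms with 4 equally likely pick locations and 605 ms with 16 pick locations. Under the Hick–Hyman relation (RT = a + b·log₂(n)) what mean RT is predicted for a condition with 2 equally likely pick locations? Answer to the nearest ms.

395 ms

Solve the two-equation system in a and b:
  b = (605 − 465) / (log₂ 16 − log₂ 4) = 140 / (4 − 2) = 70 ms/bit
  a = 465 − 70 × 2 = 325 ms
Then RT(2) = 325 + 70 × log₂ 2 = 325 + 70 × 1 ≈ 395.000 ms.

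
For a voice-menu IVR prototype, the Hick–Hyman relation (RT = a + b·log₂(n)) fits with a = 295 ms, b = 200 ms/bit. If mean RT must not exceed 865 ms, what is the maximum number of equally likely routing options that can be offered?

Set 295 + 200·log₂ n ≤ 865 → log₂ n ≤ (865 − 295)/200 = 2.8500.
So n ≤ 2^2.8500 = 7.210; the largest integer n is 7.

7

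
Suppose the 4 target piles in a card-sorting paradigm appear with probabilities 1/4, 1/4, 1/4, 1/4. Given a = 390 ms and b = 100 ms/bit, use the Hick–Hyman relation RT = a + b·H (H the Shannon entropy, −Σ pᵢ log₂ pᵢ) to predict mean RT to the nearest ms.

590 ms

Each term −pᵢ log₂ pᵢ: 0.25·2 + 0.25·2 + 0.25·2 + 0.25·2; summed, H = 2.000 bits.
Mean RT = a + bH = 390 + 100·2.000 = 590.00 ms.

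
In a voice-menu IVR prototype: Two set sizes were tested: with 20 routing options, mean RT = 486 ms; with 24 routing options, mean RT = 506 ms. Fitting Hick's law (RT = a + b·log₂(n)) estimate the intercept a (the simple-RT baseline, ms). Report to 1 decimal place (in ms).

157.4 ms

b = (RT₂ − RT₁)/(log₂ n₂ − log₂ n₁) = (506 − 486)/(4.5850 − 4.3219) = 76.036 ms/bit.
Intercept: a = 486 − 76.036·log₂(20) = 157.379 ms.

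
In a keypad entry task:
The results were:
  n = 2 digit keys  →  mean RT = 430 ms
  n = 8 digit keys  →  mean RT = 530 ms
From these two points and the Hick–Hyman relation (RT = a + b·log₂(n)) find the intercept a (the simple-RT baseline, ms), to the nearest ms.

380 ms

b = (RT₂ − RT₁)/(log₂ n₂ − log₂ n₁) = (530 − 430)/(3 − 1) = 50 ms/bit.
a = RT₁ − b·log₂ n₁ = 430 − 50 × 1 = 380.000 ms.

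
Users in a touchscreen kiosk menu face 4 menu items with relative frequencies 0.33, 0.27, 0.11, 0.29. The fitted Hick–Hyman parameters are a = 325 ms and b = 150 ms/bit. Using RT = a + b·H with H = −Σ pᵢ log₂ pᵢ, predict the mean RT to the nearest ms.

611 ms

H = 0.33·log₂(1/0.33) + 0.27·log₂(1/0.27) + 0.11·log₂(1/0.11) + 0.29·log₂(1/0.29) = 1.9060 bits.
RT = 325 + 150 × 1.9060 = 610.91 ms.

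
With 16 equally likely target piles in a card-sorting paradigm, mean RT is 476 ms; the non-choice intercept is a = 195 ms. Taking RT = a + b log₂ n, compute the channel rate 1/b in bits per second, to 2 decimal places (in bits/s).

Choice component = 476 − 195 = 281 ms over log₂(16) = 4 bits.
b = 281 / 4 = 70.250 ms/bit, so 1/b = 14.235 bits/s.

14.23 bits/s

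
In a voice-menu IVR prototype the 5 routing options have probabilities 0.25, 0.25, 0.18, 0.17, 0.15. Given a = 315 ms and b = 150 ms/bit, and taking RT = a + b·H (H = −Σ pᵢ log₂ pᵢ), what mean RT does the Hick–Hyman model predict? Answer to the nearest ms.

659 ms

H = 0.25·log₂(1/0.25) + 0.25·log₂(1/0.25) + 0.18·log₂(1/0.18) + 0.17·log₂(1/0.17) + 0.15·log₂(1/0.15) = 2.2904 bits.
RT = 315 + 150 × 2.2904 = 658.57 ms.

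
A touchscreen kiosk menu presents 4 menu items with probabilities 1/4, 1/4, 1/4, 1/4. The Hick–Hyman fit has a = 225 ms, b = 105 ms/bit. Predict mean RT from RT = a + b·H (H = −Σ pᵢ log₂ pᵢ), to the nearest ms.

H = −Σ pᵢ log₂ pᵢ = 0.25·2 + 0.25·2 + 0.25·2 + 0.25·2 = 2.000 bits.
RT = 225 + 105 × 2.000 = 435.00 ms.

435 ms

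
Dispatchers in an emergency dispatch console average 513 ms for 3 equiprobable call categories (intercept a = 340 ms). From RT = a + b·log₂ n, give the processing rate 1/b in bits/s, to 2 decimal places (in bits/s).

9.16 bits/s

Choice component = 513 − 340 = 173 ms over log₂(3) = 1.5850 bits.
b = 173 / 1.5850 = 109.151 ms/bit, so 1/b = 9.162 bits/s.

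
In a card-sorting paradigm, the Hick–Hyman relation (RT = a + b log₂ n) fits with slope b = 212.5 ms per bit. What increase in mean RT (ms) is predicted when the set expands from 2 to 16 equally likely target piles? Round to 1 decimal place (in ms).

The intercept a cancels: ΔRT = b·(log₂ n₂ − log₂ n₁) = b·log₂(n₂/n₁).
log₂(16) − log₂(2) = log₂(16/2) = log₂(8) = 3.
ΔRT = 212.5 × 3.0000 = 637.500 ms.

637.5 ms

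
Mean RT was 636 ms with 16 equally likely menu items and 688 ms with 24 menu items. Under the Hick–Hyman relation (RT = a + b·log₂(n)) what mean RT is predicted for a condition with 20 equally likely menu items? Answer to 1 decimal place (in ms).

664.6 ms

With log₂ n on the abscissa the relation is linear; from the two conditions:
  b = (688 − 636) / (log₂ 24 − log₂ 16) = 52 / (4.5850 − 4) = 88.895 ms/bit
  a = 636 − 88.895 × 4 = 280.422 ms
Then RT(20) = 280.422 + 88.895 × log₂ 20 = 280.422 + 88.895 × 4.3219 ≈ 664.618 ms.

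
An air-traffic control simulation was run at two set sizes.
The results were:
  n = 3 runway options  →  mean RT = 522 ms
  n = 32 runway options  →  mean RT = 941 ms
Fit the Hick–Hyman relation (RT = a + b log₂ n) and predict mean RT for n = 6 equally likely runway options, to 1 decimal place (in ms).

RT is linear in log₂ n, so two points fix the line:
  b = (941 − 522) / (log₂ 32 − log₂ 3) = 419 / (5 − 1.5850) = 122.693 ms/bit
  a = 522 − 122.693 × 1.5850 = 327.537 ms
Then RT(6) = 327.537 + 122.693 × log₂ 6 = 327.537 + 122.693 × 2.5850 ≈ 644.693 ms.

644.7 ms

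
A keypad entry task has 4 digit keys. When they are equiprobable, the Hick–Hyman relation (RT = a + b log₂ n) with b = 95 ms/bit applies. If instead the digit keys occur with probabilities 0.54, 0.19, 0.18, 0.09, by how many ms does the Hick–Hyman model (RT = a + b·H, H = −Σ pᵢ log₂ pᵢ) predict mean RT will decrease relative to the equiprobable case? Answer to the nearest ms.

29 ms

The RT saving is b·ΔH. Equiprobable H₀ = log₂(4) = 2.0000 bits; with the given probabilities H = 1.6932 bits.
b·(H₀ − H) = 95 × (2.0000 − 1.6932) = 29.14 ms.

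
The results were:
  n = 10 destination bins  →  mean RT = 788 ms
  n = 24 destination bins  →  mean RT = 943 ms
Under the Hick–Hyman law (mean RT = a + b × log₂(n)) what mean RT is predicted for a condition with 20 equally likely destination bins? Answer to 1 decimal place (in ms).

Fit slope and intercept:
  b = (943 − 788) / (log₂ 24 − log₂ 10) = 155 / (4.5850 − 3.3219) = 122.720 ms/bit
  a = 788 − 122.720 × 3.3219 = 380.332 ms
Then RT(20) = 380.332 + 122.720 × log₂ 20 = 380.332 + 122.720 × 4.3219 ≈ 910.720 ms.

910.7 ms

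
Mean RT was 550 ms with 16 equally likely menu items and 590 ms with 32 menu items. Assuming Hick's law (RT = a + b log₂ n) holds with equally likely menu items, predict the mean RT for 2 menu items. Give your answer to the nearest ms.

430 ms

Fit slope and intercept:
  b = (590 − 550) / (log₂ 32 − log₂ 16) = 40 / (5 − 4) = 40 ms/bit
  a = 550 − 40 × 4 = 390 ms
Then RT(2) = 390 + 40 × log₂ 2 = 390 + 40 × 1 ≈ 430.000 ms.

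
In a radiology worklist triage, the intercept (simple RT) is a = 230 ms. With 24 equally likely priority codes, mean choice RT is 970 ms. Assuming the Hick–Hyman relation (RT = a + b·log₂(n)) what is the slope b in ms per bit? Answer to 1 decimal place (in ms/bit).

log₂(24) = 4.5850 bits.
b = (RT − a)/log₂ n = (970 − 230) / 4.5850 = 161.397 ms/bit.

161.4 ms/bit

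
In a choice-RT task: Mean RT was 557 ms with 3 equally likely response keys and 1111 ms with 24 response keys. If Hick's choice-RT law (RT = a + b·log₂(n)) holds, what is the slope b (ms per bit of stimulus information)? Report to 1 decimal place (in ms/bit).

184.7 ms/bit

b = (RT₂ − RT₁)/(log₂ n₂ − log₂ n₁) = (1111 − 557)/(4.5850 − 1.5850) = 184.667 ms/bit.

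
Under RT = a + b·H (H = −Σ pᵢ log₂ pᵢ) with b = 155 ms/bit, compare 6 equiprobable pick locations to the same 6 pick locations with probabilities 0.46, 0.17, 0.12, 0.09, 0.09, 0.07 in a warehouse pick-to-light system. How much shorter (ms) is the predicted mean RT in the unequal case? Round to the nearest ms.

The RT saving is b·ΔH. Equiprobable H₀ = log₂(6) = 2.5850 bits; with the given probabilities H = 2.2109 bits.
b·(H₀ − H) = 155 × (2.5850 − 2.2109) = 57.99 ms.

58 ms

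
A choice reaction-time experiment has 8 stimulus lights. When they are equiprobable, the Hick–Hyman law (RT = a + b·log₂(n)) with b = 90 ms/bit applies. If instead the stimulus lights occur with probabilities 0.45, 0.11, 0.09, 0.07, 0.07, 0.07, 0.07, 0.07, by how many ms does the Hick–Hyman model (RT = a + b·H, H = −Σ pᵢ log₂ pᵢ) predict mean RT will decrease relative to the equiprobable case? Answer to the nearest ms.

43 ms

Equiprobable entropy H₀ = log₂ 8 = 3.0000 bits.
Skewed entropy H = −Σ pᵢ log₂ pᵢ = 2.5241 bits.
ΔRT = b·(H₀ − H) = 90 × 0.4759 = 42.83 ms.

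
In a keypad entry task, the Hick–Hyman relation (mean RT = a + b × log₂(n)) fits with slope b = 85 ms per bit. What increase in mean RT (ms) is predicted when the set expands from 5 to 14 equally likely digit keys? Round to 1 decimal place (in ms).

The intercept a cancels: ΔRT = b·(log₂ n₂ − log₂ n₁) = b·log₂(n₂/n₁).
log₂(14) − log₂(5) = 3.8074 − 2.3219 = 1.4854.
ΔRT = 85 × 1.4854 = 126.261 ms.

126.3 ms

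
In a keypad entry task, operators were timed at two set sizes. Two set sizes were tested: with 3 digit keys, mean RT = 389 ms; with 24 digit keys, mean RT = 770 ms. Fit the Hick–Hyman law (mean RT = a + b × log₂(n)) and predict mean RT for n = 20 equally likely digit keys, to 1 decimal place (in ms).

Fit slope and intercept:
  b = (770 − 389) / (log₂ 24 − log₂ 3) = 381 / (4.5850 − 1.5850) = 127.000 ms/bit
  a = 389 − 127.000 × 1.5850 = 187.710 ms
Then RT(20) = 187.710 + 127.000 × log₂ 20 = 187.710 + 127.000 × 4.3219 ≈ 736.595 ms.

736.6 ms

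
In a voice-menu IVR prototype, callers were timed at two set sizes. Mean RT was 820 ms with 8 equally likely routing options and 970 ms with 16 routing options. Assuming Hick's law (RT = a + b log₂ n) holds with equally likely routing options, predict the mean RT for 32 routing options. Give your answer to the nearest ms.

1120 ms

Fit slope and intercept:
  b = (970 − 820) / (log₂ 16 − log₂ 8) = 150 / (4 − 3) = 150 ms/bit
  a = 820 − 150 × 3 = 370 ms
Then RT(32) = 370 + 150 × log₂ 32 = 370 + 150 × 5 ≈ 1120.000 ms.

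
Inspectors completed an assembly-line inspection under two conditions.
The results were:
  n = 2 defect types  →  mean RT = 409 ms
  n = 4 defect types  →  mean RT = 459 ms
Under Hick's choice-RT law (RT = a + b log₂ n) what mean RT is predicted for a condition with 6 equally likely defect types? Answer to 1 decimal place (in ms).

488.2 ms

Solve the two-equation system in a and b:
  b = (459 − 409) / (log₂ 4 − log₂ 2) = 50 / (2 − 1) = 50.000 ms/bit
  a = 409 − 50.000 × 1 = 359.000 ms
Then RT(6) = 359.000 + 50.000 × log₂ 6 = 359.000 + 50.000 × 2.5850 ≈ 488.248 ms.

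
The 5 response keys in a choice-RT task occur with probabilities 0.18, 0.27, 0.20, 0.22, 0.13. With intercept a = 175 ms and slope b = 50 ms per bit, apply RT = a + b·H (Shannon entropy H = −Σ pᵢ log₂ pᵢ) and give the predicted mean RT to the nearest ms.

H = 0.18·log₂(1/0.18) + 0.27·log₂(1/0.27) + 0.20·log₂(1/0.20) + 0.22·log₂(1/0.22) + 0.13·log₂(1/0.13) = 2.2829 bits.
RT = 175 + 50 × 2.2829 = 289.15 ms.

289 ms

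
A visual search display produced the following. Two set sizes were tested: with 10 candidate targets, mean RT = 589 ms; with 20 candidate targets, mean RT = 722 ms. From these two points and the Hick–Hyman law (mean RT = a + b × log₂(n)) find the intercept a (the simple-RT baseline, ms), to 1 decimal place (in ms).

147.2 ms

The slope on a log₂ axis is (722 − 589) / (4.3219 − 3.3219) = 133.000 ms/bit.
Intercept: a = 589 − 133.000·log₂(10) = 147.184 ms.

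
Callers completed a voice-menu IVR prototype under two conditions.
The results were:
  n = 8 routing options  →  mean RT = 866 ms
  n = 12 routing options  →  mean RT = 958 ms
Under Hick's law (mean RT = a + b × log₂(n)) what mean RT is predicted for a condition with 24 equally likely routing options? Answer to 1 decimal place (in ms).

1115.3 ms

Fit slope and intercept:
  b = (958 − 866) / (log₂ 12 − log₂ 8) = 92 / (3.5850 − 3) = 157.275 ms/bit
  a = 866 − 157.275 × 3 = 394.175 ms
Then RT(24) = 394.175 + 157.275 × log₂ 24 = 394.175 + 157.275 × 4.5850 ≈ 1115.275 ms.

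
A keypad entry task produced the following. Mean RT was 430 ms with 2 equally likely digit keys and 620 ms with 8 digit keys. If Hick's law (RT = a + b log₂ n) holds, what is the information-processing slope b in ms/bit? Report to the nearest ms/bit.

95 ms/bit

b = (RT₂ − RT₁)/(log₂ n₂ − log₂ n₁) = (620 − 430)/(3 − 1) = 95 ms/bit.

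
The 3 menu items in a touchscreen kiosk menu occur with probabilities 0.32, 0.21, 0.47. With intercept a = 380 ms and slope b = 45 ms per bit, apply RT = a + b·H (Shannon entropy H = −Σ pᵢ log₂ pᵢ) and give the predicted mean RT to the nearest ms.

Entropy contributions −pᵢ log₂ pᵢ: 0.5260, 0.4728, 0.5120; sum H = 1.5108 bits.
RT = a + bH = 380 + 45·1.5108 = 447.99 ms.

448 ms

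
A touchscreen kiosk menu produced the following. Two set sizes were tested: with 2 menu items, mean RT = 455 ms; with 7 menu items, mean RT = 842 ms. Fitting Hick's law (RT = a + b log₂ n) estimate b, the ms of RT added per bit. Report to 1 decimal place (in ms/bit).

214.1 ms/bit

The slope on a log₂ axis is (842 − 455) / (2.8074 − 1) = 214.125 ms/bit.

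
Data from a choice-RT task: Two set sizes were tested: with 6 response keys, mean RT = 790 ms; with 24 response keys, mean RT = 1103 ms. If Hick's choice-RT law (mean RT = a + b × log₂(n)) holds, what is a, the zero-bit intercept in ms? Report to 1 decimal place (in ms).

b = (RT₂ − RT₁)/(log₂ n₂ − log₂ n₁) = (1103 − 790)/(4.5850 − 2.5850) = 156.500 ms/bit.
Intercept: a = 790 − 156.500·log₂(6) = 385.453 ms.

385.5 ms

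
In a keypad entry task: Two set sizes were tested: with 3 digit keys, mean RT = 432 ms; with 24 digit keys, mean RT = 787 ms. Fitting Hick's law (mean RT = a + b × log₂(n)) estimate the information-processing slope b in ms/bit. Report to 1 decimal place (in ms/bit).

118.3 ms/bit

b = (RT₂ − RT₁)/(log₂ n₂ − log₂ n₁) = (787 − 432)/(4.5850 − 1.5850) = 118.333 ms/bit.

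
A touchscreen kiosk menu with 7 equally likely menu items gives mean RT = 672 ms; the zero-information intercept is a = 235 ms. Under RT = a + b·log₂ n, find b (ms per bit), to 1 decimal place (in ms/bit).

155.7 ms/bit

b = (672 − 235) / log₂(7) = 437 / 2.8074 = 155.663 ms/bit.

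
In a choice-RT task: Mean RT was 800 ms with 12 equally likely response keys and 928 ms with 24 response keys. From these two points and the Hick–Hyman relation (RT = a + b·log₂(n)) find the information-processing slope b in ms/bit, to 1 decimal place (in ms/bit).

b = (RT₂ − RT₁)/(log₂ n₂ − log₂ n₁) = (928 − 800)/(4.5850 − 3.5850) = 128.000 ms/bit.

128.0 ms/bit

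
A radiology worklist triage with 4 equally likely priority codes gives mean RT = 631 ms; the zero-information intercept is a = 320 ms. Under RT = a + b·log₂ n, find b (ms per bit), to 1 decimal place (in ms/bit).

log₂(4) = 2 bits.
b = (RT − a)/log₂ n = (631 − 320) / 2 = 155.500 ms/bit.

155.5 ms/bit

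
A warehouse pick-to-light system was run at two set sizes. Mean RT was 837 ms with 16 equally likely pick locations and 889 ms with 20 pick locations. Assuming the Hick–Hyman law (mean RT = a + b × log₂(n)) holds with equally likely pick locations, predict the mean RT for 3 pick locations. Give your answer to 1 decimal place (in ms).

Solve the two-equation system in a and b:
  b = (889 − 837) / (log₂ 20 − log₂ 16) = 52 / (4.3219 − 4) = 161.527 ms/bit
  a = 837 − 161.527 × 4 = 190.893 ms
Then RT(3) = 190.893 + 161.527 × log₂ 3 = 190.893 + 161.527 × 1.5850 ≈ 446.907 ms.

446.9 ms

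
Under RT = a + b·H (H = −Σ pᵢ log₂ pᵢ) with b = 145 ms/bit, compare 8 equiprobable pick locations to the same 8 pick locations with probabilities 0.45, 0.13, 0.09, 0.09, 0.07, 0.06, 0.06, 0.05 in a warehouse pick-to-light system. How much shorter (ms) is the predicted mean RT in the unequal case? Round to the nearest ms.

73 ms

The RT saving is b·ΔH. Equiprobable H₀ = log₂(8) = 3.0000 bits; with the given probabilities H = 2.4981 bits.
b·(H₀ − H) = 145 × (3.0000 − 2.4981) = 72.78 ms.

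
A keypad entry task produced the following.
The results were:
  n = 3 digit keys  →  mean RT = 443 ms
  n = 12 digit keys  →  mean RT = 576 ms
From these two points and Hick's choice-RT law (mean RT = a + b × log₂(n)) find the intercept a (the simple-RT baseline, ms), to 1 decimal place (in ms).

Slope: b = (576 − 443) / (log₂ 12 − log₂ 3) = 133/2.0000 = 66.500 ms/bit.
Intercept: a = 443 − 66.500·log₂(3) = 337.600 ms.

337.6 ms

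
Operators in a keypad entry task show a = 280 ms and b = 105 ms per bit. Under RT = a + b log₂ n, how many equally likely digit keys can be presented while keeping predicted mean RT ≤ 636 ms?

105·log₂ n ≤ 636 − 280 = 356, giving log₂ n ≤ 3.3905 and n ≤ 10.487. The largest whole number is 10.

10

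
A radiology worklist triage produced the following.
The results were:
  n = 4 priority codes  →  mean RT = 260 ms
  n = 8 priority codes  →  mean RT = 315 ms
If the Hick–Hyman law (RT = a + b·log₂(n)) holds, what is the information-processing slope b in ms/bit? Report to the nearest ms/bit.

55 ms/bit

The slope on a log₂ axis is (315 − 260) / (3 − 2) = 55 ms/bit.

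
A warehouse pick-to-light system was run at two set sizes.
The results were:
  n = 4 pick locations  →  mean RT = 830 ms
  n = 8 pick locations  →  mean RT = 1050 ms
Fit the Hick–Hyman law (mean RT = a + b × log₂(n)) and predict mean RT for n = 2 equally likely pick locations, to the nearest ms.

Solve the two-equation system in a and b:
  b = (1050 − 830) / (log₂ 8 − log₂ 4) = 220 / (3 − 2) = 220 ms/bit
  a = 830 − 220 × 2 = 390 ms
Then RT(2) = 390 + 220 × log₂ 2 = 390 + 220 × 1 ≈ 610.000 ms.

610 ms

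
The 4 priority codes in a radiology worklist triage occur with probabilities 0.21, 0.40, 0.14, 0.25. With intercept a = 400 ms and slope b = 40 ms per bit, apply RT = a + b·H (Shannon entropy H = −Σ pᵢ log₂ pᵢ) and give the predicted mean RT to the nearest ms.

H = 0.21·log₂(1/0.21) + 0.40·log₂(1/0.40) + 0.14·log₂(1/0.14) + 0.25·log₂(1/0.25) = 1.8987 bits.
RT = 400 + 40 × 1.8987 = 475.95 ms.

476 ms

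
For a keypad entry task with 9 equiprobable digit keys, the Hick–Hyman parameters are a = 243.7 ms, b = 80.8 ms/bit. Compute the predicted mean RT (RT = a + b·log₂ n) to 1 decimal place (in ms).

499.8 ms

log₂(9) = 3.1699 bits, so RT = 243.7 + 80.8 × 3.1699 ≈ 499.830 ms.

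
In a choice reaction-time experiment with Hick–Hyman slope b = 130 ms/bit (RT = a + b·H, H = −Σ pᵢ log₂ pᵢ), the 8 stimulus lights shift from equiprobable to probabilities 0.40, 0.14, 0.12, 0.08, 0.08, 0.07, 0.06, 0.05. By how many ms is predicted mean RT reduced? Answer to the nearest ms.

Equiprobable entropy H₀ = log₂ 8 = 3.0000 bits.
Skewed entropy H = −Σ pᵢ log₂ pᵢ = 2.6042 bits.
ΔRT = b·(H₀ − H) = 130 × 0.3958 = 51.46 ms.

51 ms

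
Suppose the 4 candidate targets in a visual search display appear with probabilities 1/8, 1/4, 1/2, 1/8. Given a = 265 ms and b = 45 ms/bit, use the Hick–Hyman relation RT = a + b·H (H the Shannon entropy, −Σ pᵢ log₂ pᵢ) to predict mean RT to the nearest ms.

344 ms

Each term −pᵢ log₂ pᵢ: 0.125·3 + 0.25·2 + 0.5·1 + 0.125·3; summed, H = 1.750 bits.
Mean RT = a + bH = 265 + 45·1.750 = 343.75 ms.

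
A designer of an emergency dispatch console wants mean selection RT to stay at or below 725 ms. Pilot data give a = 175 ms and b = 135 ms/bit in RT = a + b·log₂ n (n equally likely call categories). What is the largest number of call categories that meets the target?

135·log₂ n ≤ 725 − 175 = 550, giving log₂ n ≤ 4.0741 and n ≤ 16.843. The largest whole number is 16.

16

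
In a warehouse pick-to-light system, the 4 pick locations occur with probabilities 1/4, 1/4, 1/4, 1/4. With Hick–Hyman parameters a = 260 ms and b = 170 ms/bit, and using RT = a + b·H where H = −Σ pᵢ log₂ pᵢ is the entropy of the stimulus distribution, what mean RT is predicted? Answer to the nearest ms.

600 ms

H = −Σ pᵢ log₂ pᵢ = 0.25·2 + 0.25·2 + 0.25·2 + 0.25·2 = 2.000 bits.
RT = 260 + 170 × 2.000 = 600.00 ms.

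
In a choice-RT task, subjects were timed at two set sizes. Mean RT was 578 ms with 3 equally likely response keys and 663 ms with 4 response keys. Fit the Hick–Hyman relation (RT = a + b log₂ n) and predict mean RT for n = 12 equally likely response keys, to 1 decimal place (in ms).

987.6 ms

Solve the two-equation system in a and b:
  b = (663 − 578) / (log₂ 4 − log₂ 3) = 85 / (2 − 1.5850) = 204.801 ms/bit
  a = 578 − 204.801 × 1.5850 = 253.398 ms
Then RT(12) = 253.398 + 204.801 × log₂ 12 = 253.398 + 204.801 × 3.5850 ≈ 987.602 ms.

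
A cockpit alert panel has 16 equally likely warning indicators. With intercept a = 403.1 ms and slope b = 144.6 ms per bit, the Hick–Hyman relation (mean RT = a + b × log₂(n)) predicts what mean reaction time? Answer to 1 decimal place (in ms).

981.5 ms

log₂(16) = 4 bits, so RT = 403.1 + 144.6 × 4 ≈ 981.500 ms.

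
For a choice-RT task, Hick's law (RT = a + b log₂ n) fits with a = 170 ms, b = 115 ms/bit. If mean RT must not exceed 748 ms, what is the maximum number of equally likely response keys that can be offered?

32

115·log₂ n ≤ 748 − 170 = 578, giving log₂ n ≤ 5.0261 and n ≤ 32.584. The largest whole number is 32.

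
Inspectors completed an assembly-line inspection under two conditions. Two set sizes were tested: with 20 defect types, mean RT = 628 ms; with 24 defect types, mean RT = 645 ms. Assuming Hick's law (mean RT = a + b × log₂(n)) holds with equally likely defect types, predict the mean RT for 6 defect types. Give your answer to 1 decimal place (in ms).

515.7 ms

Fit slope and intercept:
  b = (645 − 628) / (log₂ 24 − log₂ 20) = 17 / (4.5850 − 4.3219) = 64.630 ms/bit
  a = 628 − 64.630 × 4.3219 = 348.672 ms
Then RT(6) = 348.672 + 64.630 × log₂ 6 = 348.672 + 64.630 × 2.5850 ≈ 515.739 ms.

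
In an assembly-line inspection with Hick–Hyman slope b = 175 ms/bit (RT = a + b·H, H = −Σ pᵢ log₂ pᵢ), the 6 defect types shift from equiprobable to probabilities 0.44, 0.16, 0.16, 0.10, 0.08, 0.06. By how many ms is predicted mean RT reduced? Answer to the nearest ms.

Equiprobable entropy H₀ = log₂ 6 = 2.5850 bits.
Skewed entropy H = −Σ pᵢ log₂ pᵢ = 2.2344 bits.
ΔRT = b·(H₀ − H) = 175 × 0.3505 = 61.35 ms.

61 ms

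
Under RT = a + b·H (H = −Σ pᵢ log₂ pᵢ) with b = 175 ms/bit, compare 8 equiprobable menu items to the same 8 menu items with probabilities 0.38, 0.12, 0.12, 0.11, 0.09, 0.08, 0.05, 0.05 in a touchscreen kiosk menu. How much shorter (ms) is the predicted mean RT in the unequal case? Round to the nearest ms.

Equiprobable entropy H₀ = log₂ 8 = 3.0000 bits.
Skewed entropy H = −Σ pᵢ log₂ pᵢ = 2.6512 bits.
ΔRT = b·(H₀ − H) = 175 × 0.3488 = 61.03 ms.

61 ms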